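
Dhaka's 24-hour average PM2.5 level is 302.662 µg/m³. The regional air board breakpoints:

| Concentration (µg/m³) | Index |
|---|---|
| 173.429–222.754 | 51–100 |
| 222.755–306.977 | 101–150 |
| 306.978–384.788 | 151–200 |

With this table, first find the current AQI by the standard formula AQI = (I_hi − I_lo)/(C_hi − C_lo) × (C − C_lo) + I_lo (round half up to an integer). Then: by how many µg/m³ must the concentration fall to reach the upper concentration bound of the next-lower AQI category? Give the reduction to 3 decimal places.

79.908

PM2.5: 302.662 ∈ [222.755, 306.977] ↔ index [101, 150].
101 + (302.662−222.755)·(150−101)/(306.977−222.755) = 101 + 79.907·49/84.222 ≈ 147.49, so AQI = 147.
Current AQI 147 is in the Unhealthy for Sensitive Groups range (101–150). The next-lower category tops out at AQI 100, whose upper concentration bound is 222.754 µg/m³.
Reduction needed = 302.662 − 222.754 = 79.908 µg/m³.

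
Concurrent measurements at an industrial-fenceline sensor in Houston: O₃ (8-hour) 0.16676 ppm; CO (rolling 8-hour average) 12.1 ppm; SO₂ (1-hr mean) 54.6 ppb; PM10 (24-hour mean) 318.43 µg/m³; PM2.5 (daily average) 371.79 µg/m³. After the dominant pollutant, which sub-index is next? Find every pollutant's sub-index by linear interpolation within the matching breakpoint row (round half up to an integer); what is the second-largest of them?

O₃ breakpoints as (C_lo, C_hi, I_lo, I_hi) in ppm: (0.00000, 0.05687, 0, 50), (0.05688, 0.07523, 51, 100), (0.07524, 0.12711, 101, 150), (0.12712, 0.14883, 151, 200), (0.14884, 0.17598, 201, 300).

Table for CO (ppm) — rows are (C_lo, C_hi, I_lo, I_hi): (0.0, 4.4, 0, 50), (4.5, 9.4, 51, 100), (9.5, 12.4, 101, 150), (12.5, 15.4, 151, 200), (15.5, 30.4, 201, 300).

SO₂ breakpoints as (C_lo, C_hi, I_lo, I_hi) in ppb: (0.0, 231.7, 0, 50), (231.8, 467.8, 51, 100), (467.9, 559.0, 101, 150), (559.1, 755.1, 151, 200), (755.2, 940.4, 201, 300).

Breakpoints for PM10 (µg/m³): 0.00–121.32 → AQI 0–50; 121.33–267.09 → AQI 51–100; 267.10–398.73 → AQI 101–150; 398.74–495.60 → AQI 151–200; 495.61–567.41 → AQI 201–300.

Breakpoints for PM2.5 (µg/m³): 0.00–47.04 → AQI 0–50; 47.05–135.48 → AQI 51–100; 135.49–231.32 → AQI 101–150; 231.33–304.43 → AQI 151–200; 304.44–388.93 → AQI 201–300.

266

O₃: 0.16676 lies in 0.14884–0.17598, so I_lo=201, I_hi=300, C_lo=0.14884, C_hi=0.17598.
(300−201)/(0.17598−0.14884) × (0.16676−0.14884) + 201 = 99/0.02714 × 0.01792 + 201 ≈ 266.37 → 266.
CO: 12.1 lies in 9.5–12.4, so I_lo=101, I_hi=150, C_lo=9.5, C_hi=12.4.
(150−101)/(12.4−9.5) × (12.1−9.5) + 101 = 49/2.9 × 2.6 + 101 ≈ 144.93 → 145.
SO₂: 54.6 lies in 0.0–231.7, so I_lo=0, I_hi=50, C_lo=0.0, C_hi=231.7.
(50−0)/(231.7−0.0) × (54.6−0.0) + 0 = 50/231.7 × 54.6 + 0 ≈ 11.78 → 12.
PM10: row 267.10–398.73 (AQI 101–150). (150−101)·(318.43−267.10)/(398.73−267.10) + 101 = 49·51.33/131.63 + 101 ≈ 120.11 → 120.
PM2.5: 371.79 lies in 304.44–388.93, so I_lo=201, I_hi=300, C_lo=304.44, C_hi=388.93.
(300−201)/(388.93−304.44) × (371.79−304.44) + 201 = 99/84.49 × 67.35 + 201 ≈ 279.92 → 280.
Sub-indices: O₃→266, CO→145, SO₂→12, PM10→120, PM2.5→280. Ranked high→low: 280, 266, 145, 120, 12. Second-highest sub-index = 266.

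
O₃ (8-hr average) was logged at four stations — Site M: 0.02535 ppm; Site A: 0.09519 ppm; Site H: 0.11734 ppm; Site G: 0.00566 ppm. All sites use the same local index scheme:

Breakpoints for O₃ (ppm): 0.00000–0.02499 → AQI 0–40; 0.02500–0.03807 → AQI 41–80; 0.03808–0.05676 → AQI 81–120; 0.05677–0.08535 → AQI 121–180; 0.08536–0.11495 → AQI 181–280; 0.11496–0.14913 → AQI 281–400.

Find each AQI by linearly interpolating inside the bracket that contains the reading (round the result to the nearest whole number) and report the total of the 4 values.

Site M 0.02535: bracket 0.02500–0.03807 → index 41–80; slope 39/0.01307, offset 0.00035.
AQI = 41 + 39/0.01307·0.00035 ≈ 42.04 ⇒ 42.
Site A 0.09519: bracket 0.08536–0.11495 → index 181–280; slope 99/0.02959, offset 0.00983.
AQI = 181 + 99/0.02959·0.00983 ≈ 213.89 ⇒ 214.
Site H: 0.11734 lies in 0.11496–0.14913, so I_lo=281, I_hi=400, C_lo=0.11496, C_hi=0.14913.
(400−281)/(0.14913−0.11496) × (0.11734−0.11496) + 281 = 119/0.03417 × 0.00238 + 281 ≈ 289.29 → 289.
Site G: 0.00566 lies in 0.00000–0.02499, so I_lo=0, I_hi=40, C_lo=0.00000, C_hi=0.02499.
(40−0)/(0.02499−0.00000) × (0.00566−0.00000) + 0 = 40/0.02499 × 0.00566 + 0 ≈ 9.06 → 9.
AQIs: Site M=42, Site A=214, Site H=289, Site G=9. Sum = 42 + 214 + 289 + 9 = 554.

554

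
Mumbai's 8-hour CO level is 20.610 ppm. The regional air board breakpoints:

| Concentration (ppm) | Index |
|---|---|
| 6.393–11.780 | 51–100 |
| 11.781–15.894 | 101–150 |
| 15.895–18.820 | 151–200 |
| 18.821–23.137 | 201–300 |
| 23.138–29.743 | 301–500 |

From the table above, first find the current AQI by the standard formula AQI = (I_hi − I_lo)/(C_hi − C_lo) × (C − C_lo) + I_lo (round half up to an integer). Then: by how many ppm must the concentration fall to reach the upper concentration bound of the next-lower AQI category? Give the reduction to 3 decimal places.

1.790

CO 20.610: bracket 18.821–23.137 → index 201–300; slope 99/4.316, offset 1.789.
AQI = 201 + 99/4.316·1.789 ≈ 242.04 ⇒ 242.
Current AQI 242 is in the Very Unhealthy range (201–300). The next-lower category tops out at AQI 200, whose upper concentration bound is 18.820 ppm.
Reduction needed = 20.610 − 18.820 = 1.790 ppm.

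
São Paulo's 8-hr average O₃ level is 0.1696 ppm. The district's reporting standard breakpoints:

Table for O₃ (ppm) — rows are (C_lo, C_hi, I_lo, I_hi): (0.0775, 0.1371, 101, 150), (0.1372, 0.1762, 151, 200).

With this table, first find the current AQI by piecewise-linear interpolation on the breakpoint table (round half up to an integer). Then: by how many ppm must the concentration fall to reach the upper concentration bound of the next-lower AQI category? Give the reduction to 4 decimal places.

O₃ 0.1696: bracket 0.1372–0.1762 → index 151–200; slope 49/0.0390, offset 0.0324.
AQI = 151 + 49/0.0390·0.0324 ≈ 191.71 ⇒ 192.
Current AQI 192 is in the Unhealthy range (151–200). The next-lower category tops out at AQI 150, whose upper concentration bound is 0.1371 ppm.
Reduction needed = 0.1696 − 0.1371 = 0.0325 ppm.

0.0325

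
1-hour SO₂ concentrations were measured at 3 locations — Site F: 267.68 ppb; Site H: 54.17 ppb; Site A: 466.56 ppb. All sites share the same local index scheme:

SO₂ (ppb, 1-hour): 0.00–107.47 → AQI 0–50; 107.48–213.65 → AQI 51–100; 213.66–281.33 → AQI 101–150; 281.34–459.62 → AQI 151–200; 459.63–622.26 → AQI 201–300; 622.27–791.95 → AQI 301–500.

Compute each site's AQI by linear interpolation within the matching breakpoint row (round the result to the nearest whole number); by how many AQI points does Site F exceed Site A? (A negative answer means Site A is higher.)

-65

Site F: 267.68 lies in 213.66–281.33, so I_lo=101, I_hi=150, C_lo=213.66, C_hi=281.33.
(150−101)/(281.33−213.66) × (267.68−213.66) + 101 = 49/67.67 × 54.02 + 101 ≈ 140.12 → 140.
Site H: 54.17 lies in 0.00–107.47, so I_lo=0, I_hi=50, C_lo=0.00, C_hi=107.47.
(50−0)/(107.47−0.00) × (54.17−0.00) + 0 = 50/107.47 × 54.17 + 0 ≈ 25.20 → 25.
Site A: row 459.63–622.26 (AQI 201–300). (300−201)·(466.56−459.63)/(622.26−459.63) + 201 = 99·6.93/162.63 + 201 ≈ 205.22 → 205.
AQIs: Site F=140, Site H=25, Site A=205. Site F (140) − Site A (205) = -65.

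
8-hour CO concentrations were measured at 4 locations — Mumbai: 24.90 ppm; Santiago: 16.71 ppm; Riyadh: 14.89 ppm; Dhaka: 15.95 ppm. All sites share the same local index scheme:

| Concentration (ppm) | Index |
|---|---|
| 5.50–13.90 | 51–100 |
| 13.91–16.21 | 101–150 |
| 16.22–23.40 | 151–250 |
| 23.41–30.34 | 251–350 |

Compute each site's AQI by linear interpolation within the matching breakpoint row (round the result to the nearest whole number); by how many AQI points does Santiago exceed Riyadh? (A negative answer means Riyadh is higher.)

Mumbai: 24.90 lies in 23.41–30.34, so I_lo=251, I_hi=350, C_lo=23.41, C_hi=30.34.
(350−251)/(30.34−23.41) × (24.90−23.41) + 251 = 99/6.93 × 1.49 + 251 ≈ 272.29 → 272.
Santiago: 16.71 lies in 16.22–23.40, so I_lo=151, I_hi=250, C_lo=16.22, C_hi=23.40.
(250−151)/(23.40−16.22) × (16.71−16.22) + 151 = 99/7.18 × 0.49 + 151 ≈ 157.76 → 158.
Riyadh: 14.89 lies in 13.91–16.21, so I_lo=101, I_hi=150, C_lo=13.91, C_hi=16.21.
(150−101)/(16.21−13.91) × (14.89−13.91) + 101 = 49/2.30 × 0.98 + 101 ≈ 121.88 → 122.
Dhaka 15.95: bracket 13.91–16.21 → index 101–150; slope 49/2.30, offset 2.04.
AQI = 101 + 49/2.30·2.04 ≈ 144.46 ⇒ 144.
AQIs: Mumbai=272, Santiago=158, Riyadh=122, Dhaka=144. Santiago (158) − Riyadh (122) = 36.

36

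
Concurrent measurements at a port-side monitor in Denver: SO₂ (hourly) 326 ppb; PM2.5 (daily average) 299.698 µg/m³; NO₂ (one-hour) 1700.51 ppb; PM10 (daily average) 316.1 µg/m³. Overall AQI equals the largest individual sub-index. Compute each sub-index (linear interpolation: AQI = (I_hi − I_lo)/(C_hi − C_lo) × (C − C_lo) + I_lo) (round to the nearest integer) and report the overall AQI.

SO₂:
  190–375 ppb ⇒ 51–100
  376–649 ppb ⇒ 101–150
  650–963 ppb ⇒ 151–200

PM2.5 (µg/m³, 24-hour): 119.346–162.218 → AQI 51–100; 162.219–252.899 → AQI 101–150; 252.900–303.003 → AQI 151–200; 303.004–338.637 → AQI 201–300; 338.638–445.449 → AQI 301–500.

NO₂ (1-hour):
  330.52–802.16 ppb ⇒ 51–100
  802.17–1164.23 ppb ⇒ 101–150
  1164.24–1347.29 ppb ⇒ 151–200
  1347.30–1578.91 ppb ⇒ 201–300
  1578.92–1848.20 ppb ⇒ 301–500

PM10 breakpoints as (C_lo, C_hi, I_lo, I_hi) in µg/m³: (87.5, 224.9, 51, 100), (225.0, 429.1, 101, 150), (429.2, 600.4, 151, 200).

391

SO₂: 326 lies in 190–375, so I_lo=51, I_hi=100, C_lo=190, C_hi=375.
(100−51)/(375−190) × (326−190) + 51 = 49/185 × 136 + 51 ≈ 87.02 → 87.
PM2.5: row 252.900–303.003 (AQI 151–200). (200−151)·(299.698−252.900)/(303.003−252.900) + 151 = 49·46.798/50.103 + 151 ≈ 196.77 → 197.
NO₂: row 1578.92–1848.20 (AQI 301–500). (500−301)·(1700.51−1578.92)/(1848.20−1578.92) + 301 = 199·121.59/269.28 + 301 ≈ 390.86 → 391.
PM10: 316.1 ∈ [225.0, 429.1] ↔ index [101, 150].
101 + (316.1−225.0)·(150−101)/(429.1−225.0) = 101 + 91.1·49/204.1 ≈ 122.87, so AQI = 123.
Sub-indices: SO₂→87, PM2.5→197, NO₂→391, PM10→123. Overall AQI = max = 391; dominant pollutant is NO₂.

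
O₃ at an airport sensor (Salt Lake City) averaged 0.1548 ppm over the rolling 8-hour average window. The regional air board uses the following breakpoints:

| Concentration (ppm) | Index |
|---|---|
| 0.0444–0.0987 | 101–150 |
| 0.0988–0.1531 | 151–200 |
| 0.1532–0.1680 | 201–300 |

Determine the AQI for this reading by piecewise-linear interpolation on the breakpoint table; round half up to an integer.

212

O₃ 0.1548: bracket 0.1532–0.1680 → index 201–300; slope 99/0.0148, offset 0.0016.
AQI = 201 + 99/0.0148·0.0016 ≈ 211.70 ⇒ 212.
AQI 212 falls in the Very Unhealthy category.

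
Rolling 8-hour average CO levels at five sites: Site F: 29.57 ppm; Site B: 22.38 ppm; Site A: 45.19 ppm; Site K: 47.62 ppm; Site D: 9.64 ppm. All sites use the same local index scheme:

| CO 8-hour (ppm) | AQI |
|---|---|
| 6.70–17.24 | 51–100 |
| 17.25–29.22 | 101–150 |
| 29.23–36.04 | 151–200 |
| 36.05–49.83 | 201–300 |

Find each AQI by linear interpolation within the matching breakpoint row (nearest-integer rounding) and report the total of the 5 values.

Site F: 29.57 lies in 29.23–36.04, so I_lo=151, I_hi=200, C_lo=29.23, C_hi=36.04.
(200−151)/(36.04−29.23) × (29.57−29.23) + 151 = 49/6.81 × 0.34 + 151 ≈ 153.45 → 153.
Site B: row 17.25–29.22 (AQI 101–150). (150−101)·(22.38−17.25)/(29.22−17.25) + 101 = 49·5.13/11.97 + 101 ≈ 122.00 → 122.
Site A 45.19: bracket 36.05–49.83 → index 201–300; slope 99/13.78, offset 9.14.
AQI = 201 + 99/13.78·9.14 ≈ 266.66 ⇒ 267.
Site K 47.62: bracket 36.05–49.83 → index 201–300; slope 99/13.78, offset 11.57.
AQI = 201 + 99/13.78·11.57 ≈ 284.12 ⇒ 284.
Site D: row 6.70–17.24 (AQI 51–100). (100−51)·(9.64−6.70)/(17.24−6.70) + 51 = 49·2.94/10.54 + 51 ≈ 64.67 → 65.
AQIs: Site F=153, Site B=122, Site A=267, Site K=284, Site D=65. Sum = 153 + 122 + 267 + 284 + 65 = 891.

891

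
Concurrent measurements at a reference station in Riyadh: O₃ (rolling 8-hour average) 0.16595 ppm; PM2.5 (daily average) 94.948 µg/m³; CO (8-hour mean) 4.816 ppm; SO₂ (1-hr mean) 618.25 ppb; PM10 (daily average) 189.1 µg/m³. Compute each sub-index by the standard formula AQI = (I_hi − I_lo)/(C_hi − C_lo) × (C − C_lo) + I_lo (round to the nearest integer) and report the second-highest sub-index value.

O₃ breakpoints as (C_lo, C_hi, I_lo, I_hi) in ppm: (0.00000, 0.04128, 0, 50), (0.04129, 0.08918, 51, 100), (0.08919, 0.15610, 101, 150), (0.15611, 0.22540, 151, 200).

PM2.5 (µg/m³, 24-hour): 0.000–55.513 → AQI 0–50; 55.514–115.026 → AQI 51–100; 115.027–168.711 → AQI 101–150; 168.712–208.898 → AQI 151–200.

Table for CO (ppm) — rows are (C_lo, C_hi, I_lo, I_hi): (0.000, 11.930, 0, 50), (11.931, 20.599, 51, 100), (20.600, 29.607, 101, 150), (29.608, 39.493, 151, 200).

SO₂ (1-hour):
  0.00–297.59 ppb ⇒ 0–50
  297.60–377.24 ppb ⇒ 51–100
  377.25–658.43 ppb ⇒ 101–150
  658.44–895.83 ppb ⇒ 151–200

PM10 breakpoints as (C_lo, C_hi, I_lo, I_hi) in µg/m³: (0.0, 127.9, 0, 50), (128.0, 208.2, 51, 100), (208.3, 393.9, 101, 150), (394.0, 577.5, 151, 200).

O₃: row 0.15611–0.22540 (AQI 151–200). (200−151)·(0.16595−0.15611)/(0.22540−0.15611) + 151 = 49·0.00984/0.06929 + 151 ≈ 157.96 → 158.
PM2.5 94.948: bracket 55.514–115.026 → index 51–100; slope 49/59.512, offset 39.434.
AQI = 51 + 49/59.512·39.434 ≈ 83.47 ⇒ 83.
CO: 4.816 ∈ [0.000, 11.930] ↔ index [0, 50].
0 + (4.816−0.000)·(50−0)/(11.930−0.000) = 0 + 4.816·50/11.930 ≈ 20.18, so AQI = 20.
SO₂: 618.25 lies in 377.25–658.43, so I_lo=101, I_hi=150, C_lo=377.25, C_hi=658.43.
(150−101)/(658.43−377.25) × (618.25−377.25) + 101 = 49/281.18 × 241.00 + 101 ≈ 143.00 → 143.
PM10: 189.1 ∈ [128.0, 208.2] ↔ index [51, 100].
51 + (189.1−128.0)·(100−51)/(208.2−128.0) = 51 + 61.1·49/80.2 ≈ 88.33, so AQI = 88.
Sub-indices: O₃→158, PM2.5→83, CO→20, SO₂→143, PM10→88. Ranked high→low: 158, 143, 88, 83, 20. Second-highest sub-index = 143.

143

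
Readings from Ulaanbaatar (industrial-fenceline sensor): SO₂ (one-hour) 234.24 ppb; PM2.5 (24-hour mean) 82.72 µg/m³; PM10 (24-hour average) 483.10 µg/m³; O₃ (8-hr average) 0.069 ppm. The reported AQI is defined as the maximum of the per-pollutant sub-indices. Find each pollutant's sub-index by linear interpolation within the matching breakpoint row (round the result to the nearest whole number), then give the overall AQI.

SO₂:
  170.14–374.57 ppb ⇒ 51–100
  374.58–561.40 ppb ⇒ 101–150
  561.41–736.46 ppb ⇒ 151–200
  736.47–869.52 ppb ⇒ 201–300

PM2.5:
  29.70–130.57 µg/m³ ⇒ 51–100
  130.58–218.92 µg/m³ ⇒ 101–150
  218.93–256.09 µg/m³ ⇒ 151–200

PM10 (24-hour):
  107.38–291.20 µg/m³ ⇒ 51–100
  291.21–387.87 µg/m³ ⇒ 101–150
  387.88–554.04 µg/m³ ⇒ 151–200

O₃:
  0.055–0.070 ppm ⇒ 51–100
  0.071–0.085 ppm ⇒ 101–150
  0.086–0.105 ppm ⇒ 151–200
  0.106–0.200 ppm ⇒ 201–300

SO₂: 234.24 ∈ [170.14, 374.57] ↔ index [51, 100].
51 + (234.24−170.14)·(100−51)/(374.57−170.14) = 51 + 64.10·49/204.43 ≈ 66.36, so AQI = 66.
PM2.5: row 29.70–130.57 (AQI 51–100). (100−51)·(82.72−29.70)/(130.57−29.70) + 51 = 49·53.02/100.87 + 51 ≈ 76.76 → 77.
PM10: 483.10 lies in 387.88–554.04, so I_lo=151, I_hi=200, C_lo=387.88, C_hi=554.04.
(200−151)/(554.04−387.88) × (483.10−387.88) + 151 = 49/166.16 × 95.22 + 151 ≈ 179.08 → 179.
O₃: row 0.055–0.070 (AQI 51–100). (100−51)·(0.069−0.055)/(0.070−0.055) + 51 = 49·0.014/0.015 + 51 ≈ 96.73 → 97.
Sub-indices: SO₂→66, PM2.5→77, PM10→179, O₃→97. Overall AQI = max = 179; dominant pollutant is PM10.
AQI 179: Unhealthy.

179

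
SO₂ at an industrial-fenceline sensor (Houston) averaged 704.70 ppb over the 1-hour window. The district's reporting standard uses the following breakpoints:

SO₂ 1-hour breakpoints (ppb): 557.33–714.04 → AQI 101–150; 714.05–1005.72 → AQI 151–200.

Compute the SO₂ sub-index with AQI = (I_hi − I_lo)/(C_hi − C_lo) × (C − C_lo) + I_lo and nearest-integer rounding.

147

SO₂: 704.70 lies in 557.33–714.04, so I_lo=101, I_hi=150, C_lo=557.33, C_hi=714.04.
(150−101)/(714.04−557.33) × (704.70−557.33) + 101 = 49/156.71 × 147.37 + 101 ≈ 147.08 → 147.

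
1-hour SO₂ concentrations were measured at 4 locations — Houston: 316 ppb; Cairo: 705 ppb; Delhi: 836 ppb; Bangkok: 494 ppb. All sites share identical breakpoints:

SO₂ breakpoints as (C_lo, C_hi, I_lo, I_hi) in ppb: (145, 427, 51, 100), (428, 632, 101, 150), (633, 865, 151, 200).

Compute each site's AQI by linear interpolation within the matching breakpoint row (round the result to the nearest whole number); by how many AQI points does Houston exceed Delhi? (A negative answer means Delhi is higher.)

-113

Houston: 316 lies in 145–427, so I_lo=51, I_hi=100, C_lo=145, C_hi=427.
(100−51)/(427−145) × (316−145) + 51 = 49/282 × 171 + 51 ≈ 80.71 → 81.
Cairo: 705 ∈ [633, 865] ↔ index [151, 200].
151 + (705−633)·(200−151)/(865−633) = 151 + 72·49/232 ≈ 166.21, so AQI = 166.
Delhi: 836 lies in 633–865, so I_lo=151, I_hi=200, C_lo=633, C_hi=865.
(200−151)/(865−633) × (836−633) + 151 = 49/232 × 203 + 151 ≈ 193.88 → 194.
Bangkok: 494 ∈ [428, 632] ↔ index [101, 150].
101 + (494−428)·(150−101)/(632−428) = 101 + 66·49/204 ≈ 116.85, so AQI = 117.
AQIs: Houston=81, Cairo=166, Delhi=194, Bangkok=117. Houston (81) − Delhi (194) = -113.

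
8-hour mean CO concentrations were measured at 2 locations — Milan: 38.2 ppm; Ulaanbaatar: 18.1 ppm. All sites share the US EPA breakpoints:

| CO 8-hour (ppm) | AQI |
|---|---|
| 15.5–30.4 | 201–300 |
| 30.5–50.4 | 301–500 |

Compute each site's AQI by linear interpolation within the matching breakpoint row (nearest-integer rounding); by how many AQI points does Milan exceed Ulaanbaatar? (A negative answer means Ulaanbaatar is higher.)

160

Milan: 38.2 lies in 30.5–50.4, so I_lo=301, I_hi=500, C_lo=30.5, C_hi=50.4.
(500−301)/(50.4−30.5) × (38.2−30.5) + 301 = 199/19.9 × 7.7 + 301 ≈ 378.00 → 378.
Ulaanbaatar 18.1: bracket 15.5–30.4 → index 201–300; slope 99/14.9, offset 2.6.
AQI = 201 + 99/14.9·2.6 ≈ 218.28 ⇒ 218.
AQIs: Milan=378, Ulaanbaatar=218. Milan (378) − Ulaanbaatar (218) = 160.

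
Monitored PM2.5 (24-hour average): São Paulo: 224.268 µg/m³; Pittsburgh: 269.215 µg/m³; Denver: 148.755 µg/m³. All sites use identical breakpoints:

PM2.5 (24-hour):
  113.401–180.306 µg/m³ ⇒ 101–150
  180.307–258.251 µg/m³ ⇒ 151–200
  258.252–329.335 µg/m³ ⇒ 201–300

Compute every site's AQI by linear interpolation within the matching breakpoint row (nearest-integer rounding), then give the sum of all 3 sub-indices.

São Paulo 224.268: bracket 180.307–258.251 → index 151–200; slope 49/77.944, offset 43.961.
AQI = 151 + 49/77.944·43.961 ≈ 178.64 ⇒ 179.
Pittsburgh: 269.215 lies in 258.252–329.335, so I_lo=201, I_hi=300, C_lo=258.252, C_hi=329.335.
(300−201)/(329.335−258.252) × (269.215−258.252) + 201 = 99/71.083 × 10.963 + 201 ≈ 216.27 → 216.
Denver: 148.755 ∈ [113.401, 180.306] ↔ index [101, 150].
101 + (148.755−113.401)·(150−101)/(180.306−113.401) = 101 + 35.354·49/66.905 ≈ 126.89, so AQI = 127.
AQIs: São Paulo=179, Pittsburgh=216, Denver=127. Sum = 179 + 216 + 127 = 522.

522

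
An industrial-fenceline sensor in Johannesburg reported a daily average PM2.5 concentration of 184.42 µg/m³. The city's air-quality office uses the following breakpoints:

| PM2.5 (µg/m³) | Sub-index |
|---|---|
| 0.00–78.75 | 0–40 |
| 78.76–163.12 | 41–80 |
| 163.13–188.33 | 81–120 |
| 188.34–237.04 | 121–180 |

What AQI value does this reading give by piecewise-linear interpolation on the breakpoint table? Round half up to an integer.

PM2.5: row 163.13–188.33 (AQI 81–120). (120−81)·(184.42−163.13)/(188.33−163.13) + 81 = 39·21.29/25.20 + 81 ≈ 113.95 → 114.

114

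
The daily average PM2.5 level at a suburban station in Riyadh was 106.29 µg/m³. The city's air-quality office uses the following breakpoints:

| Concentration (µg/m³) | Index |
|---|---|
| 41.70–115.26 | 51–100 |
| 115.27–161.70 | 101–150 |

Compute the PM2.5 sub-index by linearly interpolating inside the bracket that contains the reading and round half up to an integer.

PM2.5: 106.29 ∈ [41.70, 115.26] ↔ index [51, 100].
51 + (106.29−41.70)·(100−51)/(115.26−41.70) = 51 + 64.59·49/73.56 ≈ 94.02, so AQI = 94.

94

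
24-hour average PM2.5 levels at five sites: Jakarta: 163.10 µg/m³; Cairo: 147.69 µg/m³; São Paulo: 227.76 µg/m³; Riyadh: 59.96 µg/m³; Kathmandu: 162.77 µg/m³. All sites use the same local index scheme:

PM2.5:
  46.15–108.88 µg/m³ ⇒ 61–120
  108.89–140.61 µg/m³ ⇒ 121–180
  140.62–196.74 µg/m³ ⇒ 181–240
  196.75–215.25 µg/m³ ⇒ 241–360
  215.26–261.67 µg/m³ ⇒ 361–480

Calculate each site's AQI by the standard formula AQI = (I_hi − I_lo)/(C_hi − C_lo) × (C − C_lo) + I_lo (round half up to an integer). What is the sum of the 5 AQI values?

1064

Jakarta 163.10: bracket 140.62–196.74 → index 181–240; slope 59/56.12, offset 22.48.
AQI = 181 + 59/56.12·22.48 ≈ 204.63 ⇒ 205.
Cairo: 147.69 lies in 140.62–196.74, so I_lo=181, I_hi=240, C_lo=140.62, C_hi=196.74.
(240−181)/(196.74−140.62) × (147.69−140.62) + 181 = 59/56.12 × 7.07 + 181 ≈ 188.43 → 188.
São Paulo: 227.76 ∈ [215.26, 261.67] ↔ index [361, 480].
361 + (227.76−215.26)·(480−361)/(261.67−215.26) = 361 + 12.50·119/46.41 ≈ 393.05, so AQI = 393.
Riyadh 59.96: bracket 46.15–108.88 → index 61–120; slope 59/62.73, offset 13.81.
AQI = 61 + 59/62.73·13.81 ≈ 73.99 ⇒ 74.
Kathmandu: 162.77 ∈ [140.62, 196.74] ↔ index [181, 240].
181 + (162.77−140.62)·(240−181)/(196.74−140.62) = 181 + 22.15·59/56.12 ≈ 204.29, so AQI = 204.
AQIs: Jakarta=205, Cairo=188, São Paulo=393, Riyadh=74, Kathmandu=204. Sum = 205 + 188 + 393 + 74 + 204 = 1064.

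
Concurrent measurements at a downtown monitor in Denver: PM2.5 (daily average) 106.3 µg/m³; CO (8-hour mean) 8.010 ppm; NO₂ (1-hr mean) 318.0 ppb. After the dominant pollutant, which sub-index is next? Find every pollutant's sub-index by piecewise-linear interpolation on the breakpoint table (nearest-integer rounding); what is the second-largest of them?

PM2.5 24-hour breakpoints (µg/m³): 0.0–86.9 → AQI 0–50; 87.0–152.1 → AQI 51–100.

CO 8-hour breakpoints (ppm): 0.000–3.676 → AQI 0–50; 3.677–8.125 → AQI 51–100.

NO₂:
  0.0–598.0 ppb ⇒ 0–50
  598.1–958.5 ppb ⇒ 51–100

66

PM2.5: 106.3 lies in 87.0–152.1, so I_lo=51, I_hi=100, C_lo=87.0, C_hi=152.1.
(100−51)/(152.1−87.0) × (106.3−87.0) + 51 = 49/65.1 × 19.3 + 51 ≈ 65.53 → 66.
CO: 8.010 lies in 3.677–8.125, so I_lo=51, I_hi=100, C_lo=3.677, C_hi=8.125.
(100−51)/(8.125−3.677) × (8.010−3.677) + 51 = 49/4.448 × 4.333 + 51 ≈ 98.73 → 99.
NO₂: 318.0 lies in 0.0–598.0, so I_lo=0, I_hi=50, C_lo=0.0, C_hi=598.0.
(50−0)/(598.0−0.0) × (318.0−0.0) + 0 = 50/598.0 × 318.0 + 0 ≈ 26.59 → 27.
Sub-indices: PM2.5→66, CO→99, NO₂→27. Ranked high→low: 99, 66, 27. Second-highest sub-index = 66.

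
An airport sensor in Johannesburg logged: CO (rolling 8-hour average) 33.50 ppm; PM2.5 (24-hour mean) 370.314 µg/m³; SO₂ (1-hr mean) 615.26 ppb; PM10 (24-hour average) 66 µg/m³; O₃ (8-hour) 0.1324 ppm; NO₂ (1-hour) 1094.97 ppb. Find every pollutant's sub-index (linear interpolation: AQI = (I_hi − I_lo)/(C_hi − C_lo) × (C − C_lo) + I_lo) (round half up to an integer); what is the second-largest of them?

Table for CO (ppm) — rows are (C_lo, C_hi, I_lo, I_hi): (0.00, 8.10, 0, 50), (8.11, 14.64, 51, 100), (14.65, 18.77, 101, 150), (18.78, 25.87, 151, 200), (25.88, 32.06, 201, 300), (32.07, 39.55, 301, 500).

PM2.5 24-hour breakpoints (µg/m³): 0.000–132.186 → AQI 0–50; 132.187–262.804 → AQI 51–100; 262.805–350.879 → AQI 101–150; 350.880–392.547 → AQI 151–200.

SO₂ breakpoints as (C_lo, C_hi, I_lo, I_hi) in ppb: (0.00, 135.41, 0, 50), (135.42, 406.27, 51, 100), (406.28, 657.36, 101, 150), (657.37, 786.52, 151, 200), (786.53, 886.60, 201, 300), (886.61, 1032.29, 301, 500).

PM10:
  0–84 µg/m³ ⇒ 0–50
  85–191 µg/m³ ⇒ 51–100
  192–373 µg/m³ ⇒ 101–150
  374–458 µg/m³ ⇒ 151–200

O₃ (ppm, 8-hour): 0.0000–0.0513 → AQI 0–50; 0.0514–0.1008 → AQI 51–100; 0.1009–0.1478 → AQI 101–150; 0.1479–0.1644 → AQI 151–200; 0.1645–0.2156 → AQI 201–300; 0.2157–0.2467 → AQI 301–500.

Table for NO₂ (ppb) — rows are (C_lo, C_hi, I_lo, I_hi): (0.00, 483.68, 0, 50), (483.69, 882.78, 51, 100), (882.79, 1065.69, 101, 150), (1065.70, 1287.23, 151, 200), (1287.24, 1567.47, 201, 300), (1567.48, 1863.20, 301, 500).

CO: 33.50 ∈ [32.07, 39.55] ↔ index [301, 500].
301 + (33.50−32.07)·(500−301)/(39.55−32.07) = 301 + 1.43·199/7.48 ≈ 339.04, so AQI = 339.
PM2.5 370.314: bracket 350.880–392.547 → index 151–200; slope 49/41.667, offset 19.434.
AQI = 151 + 49/41.667·19.434 ≈ 173.85 ⇒ 174.
SO₂: 615.26 lies in 406.28–657.36, so I_lo=101, I_hi=150, C_lo=406.28, C_hi=657.36.
(150−101)/(657.36−406.28) × (615.26−406.28) + 101 = 49/251.08 × 208.98 + 101 ≈ 141.78 → 142.
PM10: 66 ∈ [0, 84] ↔ index [0, 50].
0 + (66−0)·(50−0)/(84−0) = 0 + 66·50/84 ≈ 39.29, so AQI = 39.
O₃: row 0.1009–0.1478 (AQI 101–150). (150−101)·(0.1324−0.1009)/(0.1478−0.1009) + 101 = 49·0.0315/0.0469 + 101 ≈ 133.91 → 134.
NO₂: 1094.97 lies in 1065.70–1287.23, so I_lo=151, I_hi=200, C_lo=1065.70, C_hi=1287.23.
(200−151)/(1287.23−1065.70) × (1094.97−1065.70) + 151 = 49/221.53 × 29.27 + 151 ≈ 157.47 → 157.
Sub-indices: CO→339, PM2.5→174, SO₂→142, PM10→39, O₃→134, NO₂→157. Ranked high→low: 339, 174, 157, 142, 134, 39. Second-highest sub-index = 174.

174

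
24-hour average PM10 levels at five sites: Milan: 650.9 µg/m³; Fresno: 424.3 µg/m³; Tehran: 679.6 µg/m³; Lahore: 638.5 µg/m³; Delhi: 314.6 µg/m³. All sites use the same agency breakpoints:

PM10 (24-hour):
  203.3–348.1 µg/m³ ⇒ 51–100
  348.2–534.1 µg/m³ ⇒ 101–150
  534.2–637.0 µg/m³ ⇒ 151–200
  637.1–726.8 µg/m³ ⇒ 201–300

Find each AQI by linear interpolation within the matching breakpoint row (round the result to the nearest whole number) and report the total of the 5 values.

Milan: 650.9 ∈ [637.1, 726.8] ↔ index [201, 300].
201 + (650.9−637.1)·(300−201)/(726.8−637.1) = 201 + 13.8·99/89.7 ≈ 216.23, so AQI = 216.
Fresno: 424.3 ∈ [348.2, 534.1] ↔ index [101, 150].
101 + (424.3−348.2)·(150−101)/(534.1−348.2) = 101 + 76.1·49/185.9 ≈ 121.06, so AQI = 121.
Tehran: row 637.1–726.8 (AQI 201–300). (300−201)·(679.6−637.1)/(726.8−637.1) + 201 = 99·42.5/89.7 + 201 ≈ 247.91 → 248.
Lahore: row 637.1–726.8 (AQI 201–300). (300−201)·(638.5−637.1)/(726.8−637.1) + 201 = 99·1.4/89.7 + 201 ≈ 202.55 → 203.
Delhi: 314.6 ∈ [203.3, 348.1] ↔ index [51, 100].
51 + (314.6−203.3)·(100−51)/(348.1−203.3) = 51 + 111.3·49/144.8 ≈ 88.66, so AQI = 89.
AQIs: Milan=216, Fresno=121, Tehran=248, Lahore=203, Delhi=89. Sum = 216 + 121 + 248 + 203 + 89 = 877.

877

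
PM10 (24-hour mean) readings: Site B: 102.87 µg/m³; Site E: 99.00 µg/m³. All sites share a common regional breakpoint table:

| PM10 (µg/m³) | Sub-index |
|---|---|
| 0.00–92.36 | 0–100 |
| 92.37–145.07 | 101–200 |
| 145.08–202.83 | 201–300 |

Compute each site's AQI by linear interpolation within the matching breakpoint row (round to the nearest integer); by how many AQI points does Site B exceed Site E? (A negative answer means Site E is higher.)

Site B 102.87: bracket 92.37–145.07 → index 101–200; slope 99/52.70, offset 10.50.
AQI = 101 + 99/52.70·10.50 ≈ 120.72 ⇒ 121.
Site E: row 92.37–145.07 (AQI 101–200). (200−101)·(99.00−92.37)/(145.07−92.37) + 101 = 99·6.63/52.70 + 101 ≈ 113.45 → 113.
AQIs: Site B=121, Site E=113. Site B (121) − Site E (113) = 8.

8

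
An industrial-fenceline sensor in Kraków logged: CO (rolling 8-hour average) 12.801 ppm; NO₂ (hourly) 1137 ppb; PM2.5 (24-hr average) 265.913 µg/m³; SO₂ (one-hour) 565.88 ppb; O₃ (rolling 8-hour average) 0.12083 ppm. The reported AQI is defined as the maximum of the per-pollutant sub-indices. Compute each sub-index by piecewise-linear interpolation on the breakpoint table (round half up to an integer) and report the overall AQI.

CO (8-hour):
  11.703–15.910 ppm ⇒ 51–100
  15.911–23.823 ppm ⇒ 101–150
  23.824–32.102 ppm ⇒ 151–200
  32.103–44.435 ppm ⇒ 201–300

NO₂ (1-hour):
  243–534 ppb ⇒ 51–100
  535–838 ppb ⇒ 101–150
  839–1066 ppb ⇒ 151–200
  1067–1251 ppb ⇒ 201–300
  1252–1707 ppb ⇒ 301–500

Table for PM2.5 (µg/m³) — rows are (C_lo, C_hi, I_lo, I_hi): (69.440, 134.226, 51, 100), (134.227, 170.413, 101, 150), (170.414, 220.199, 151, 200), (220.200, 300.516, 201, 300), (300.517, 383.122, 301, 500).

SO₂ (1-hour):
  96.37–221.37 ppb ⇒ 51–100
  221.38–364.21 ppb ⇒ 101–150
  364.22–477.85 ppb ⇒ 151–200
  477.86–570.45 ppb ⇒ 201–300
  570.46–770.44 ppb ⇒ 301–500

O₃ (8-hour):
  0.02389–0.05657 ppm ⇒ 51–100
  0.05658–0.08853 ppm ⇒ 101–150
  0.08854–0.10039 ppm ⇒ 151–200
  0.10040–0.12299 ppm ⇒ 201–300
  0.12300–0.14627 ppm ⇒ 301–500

295

CO 12.801: bracket 11.703–15.910 → index 51–100; slope 49/4.207, offset 1.098.
AQI = 51 + 49/4.207·1.098 ≈ 63.79 ⇒ 64.
NO₂: row 1067–1251 (AQI 201–300). (300−201)·(1137−1067)/(1251−1067) + 201 = 99·70/184 + 201 ≈ 238.66 → 239.
PM2.5: row 220.200–300.516 (AQI 201–300). (300−201)·(265.913−220.200)/(300.516−220.200) + 201 = 99·45.713/80.316 + 201 ≈ 257.35 → 257.
SO₂: row 477.86–570.45 (AQI 201–300). (300−201)·(565.88−477.86)/(570.45−477.86) + 201 = 99·88.02/92.59 + 201 ≈ 295.11 → 295.
O₃: 0.12083 lies in 0.10040–0.12299, so I_lo=201, I_hi=300, C_lo=0.10040, C_hi=0.12299.
(300−201)/(0.12299−0.10040) × (0.12083−0.10040) + 201 = 99/0.02259 × 0.02043 + 201 ≈ 290.53 → 291.
Sub-indices: CO→64, NO₂→239, PM2.5→257, SO₂→295, O₃→291. Overall AQI = max = 295; dominant pollutant is SO₂.
AQI 295: Very Unhealthy.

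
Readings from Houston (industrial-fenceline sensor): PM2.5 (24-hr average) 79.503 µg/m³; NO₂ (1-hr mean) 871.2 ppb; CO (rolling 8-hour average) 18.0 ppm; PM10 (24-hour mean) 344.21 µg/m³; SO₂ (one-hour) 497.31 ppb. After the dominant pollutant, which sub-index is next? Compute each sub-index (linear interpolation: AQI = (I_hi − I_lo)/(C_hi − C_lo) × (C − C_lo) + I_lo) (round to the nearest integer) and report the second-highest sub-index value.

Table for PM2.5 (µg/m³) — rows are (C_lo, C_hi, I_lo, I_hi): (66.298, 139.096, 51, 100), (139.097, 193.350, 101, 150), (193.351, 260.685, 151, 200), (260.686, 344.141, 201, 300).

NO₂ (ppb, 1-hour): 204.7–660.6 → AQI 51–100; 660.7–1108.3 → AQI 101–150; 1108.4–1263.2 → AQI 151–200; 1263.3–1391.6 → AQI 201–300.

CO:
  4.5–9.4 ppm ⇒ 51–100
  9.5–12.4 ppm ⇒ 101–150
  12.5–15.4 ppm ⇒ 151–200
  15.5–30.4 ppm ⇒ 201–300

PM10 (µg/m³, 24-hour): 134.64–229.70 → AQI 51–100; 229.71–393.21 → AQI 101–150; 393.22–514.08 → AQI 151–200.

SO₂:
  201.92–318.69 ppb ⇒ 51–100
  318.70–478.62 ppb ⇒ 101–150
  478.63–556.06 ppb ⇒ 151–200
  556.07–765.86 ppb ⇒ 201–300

163

PM2.5: 79.503 lies in 66.298–139.096, so I_lo=51, I_hi=100, C_lo=66.298, C_hi=139.096.
(100−51)/(139.096−66.298) × (79.503−66.298) + 51 = 49/72.798 × 13.205 + 51 ≈ 59.89 → 60.
NO₂: 871.2 lies in 660.7–1108.3, so I_lo=101, I_hi=150, C_lo=660.7, C_hi=1108.3.
(150−101)/(1108.3−660.7) × (871.2−660.7) + 101 = 49/447.6 × 210.5 + 101 ≈ 124.04 → 124.
CO 18.0: bracket 15.5–30.4 → index 201–300; slope 99/14.9, offset 2.5.
AQI = 201 + 99/14.9·2.5 ≈ 217.61 ⇒ 218.
PM10: 344.21 lies in 229.71–393.21, so I_lo=101, I_hi=150, C_lo=229.71, C_hi=393.21.
(150−101)/(393.21−229.71) × (344.21−229.71) + 101 = 49/163.50 × 114.50 + 101 ≈ 135.31 → 135.
SO₂: row 478.63–556.06 (AQI 151–200). (200−151)·(497.31−478.63)/(556.06−478.63) + 151 = 49·18.68/77.43 + 151 ≈ 162.82 → 163.
Sub-indices: PM2.5→60, NO₂→124, CO→218, PM10→135, SO₂→163. Ranked high→low: 218, 163, 135, 124, 60. Second-highest sub-index = 163.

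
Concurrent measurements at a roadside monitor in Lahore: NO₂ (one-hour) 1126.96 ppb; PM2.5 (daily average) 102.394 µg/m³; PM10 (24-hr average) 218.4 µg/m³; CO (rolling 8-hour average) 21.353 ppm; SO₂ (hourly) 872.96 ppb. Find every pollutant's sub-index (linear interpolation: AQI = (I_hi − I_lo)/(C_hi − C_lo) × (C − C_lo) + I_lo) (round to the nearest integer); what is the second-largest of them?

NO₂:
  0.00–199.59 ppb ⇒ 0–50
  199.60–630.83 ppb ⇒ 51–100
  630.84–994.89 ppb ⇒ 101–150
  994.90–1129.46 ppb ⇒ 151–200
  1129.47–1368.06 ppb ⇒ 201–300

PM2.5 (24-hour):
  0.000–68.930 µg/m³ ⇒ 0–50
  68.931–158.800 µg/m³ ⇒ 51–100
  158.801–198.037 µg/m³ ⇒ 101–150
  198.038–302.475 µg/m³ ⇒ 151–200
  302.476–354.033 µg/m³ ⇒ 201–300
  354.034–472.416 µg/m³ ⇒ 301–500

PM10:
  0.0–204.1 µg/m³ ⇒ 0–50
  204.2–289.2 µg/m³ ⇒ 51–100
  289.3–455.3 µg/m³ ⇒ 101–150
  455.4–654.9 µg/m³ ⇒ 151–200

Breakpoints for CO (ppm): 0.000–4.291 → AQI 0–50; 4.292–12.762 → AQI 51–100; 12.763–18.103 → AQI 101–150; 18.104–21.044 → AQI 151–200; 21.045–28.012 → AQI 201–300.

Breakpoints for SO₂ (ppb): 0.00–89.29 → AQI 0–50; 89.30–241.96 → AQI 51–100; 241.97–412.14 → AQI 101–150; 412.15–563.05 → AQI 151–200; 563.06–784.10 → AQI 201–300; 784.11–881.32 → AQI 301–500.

NO₂: row 994.90–1129.46 (AQI 151–200). (200−151)·(1126.96−994.90)/(1129.46−994.90) + 151 = 49·132.06/134.56 + 151 ≈ 199.09 → 199.
PM2.5: row 68.931–158.800 (AQI 51–100). (100−51)·(102.394−68.931)/(158.800−68.931) + 51 = 49·33.463/89.869 + 51 ≈ 69.25 → 69.
PM10: 218.4 ∈ [204.2, 289.2] ↔ index [51, 100].
51 + (218.4−204.2)·(100−51)/(289.2−204.2) = 51 + 14.2·49/85.0 ≈ 59.19, so AQI = 59.
CO: row 21.045–28.012 (AQI 201–300). (300−201)·(21.353−21.045)/(28.012−21.045) + 201 = 99·0.308/6.967 + 201 ≈ 205.38 → 205.
SO₂ 872.96: bracket 784.11–881.32 → index 301–500; slope 199/97.21, offset 88.85.
AQI = 301 + 199/97.21·88.85 ≈ 482.89 ⇒ 483.
Sub-indices: NO₂→199, PM2.5→69, PM10→59, CO→205, SO₂→483. Ranked high→low: 483, 205, 199, 69, 59. Second-highest sub-index = 205.

205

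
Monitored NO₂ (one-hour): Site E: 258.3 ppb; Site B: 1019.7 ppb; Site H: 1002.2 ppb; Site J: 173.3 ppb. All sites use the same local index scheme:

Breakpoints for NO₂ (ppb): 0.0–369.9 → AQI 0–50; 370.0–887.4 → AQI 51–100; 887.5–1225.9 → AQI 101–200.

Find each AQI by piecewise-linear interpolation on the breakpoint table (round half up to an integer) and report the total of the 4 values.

Site E: row 0.0–369.9 (AQI 0–50). (50−0)·(258.3−0.0)/(369.9−0.0) + 0 = 50·258.3/369.9 + 0 ≈ 34.91 → 35.
Site B 1019.7: bracket 887.5–1225.9 → index 101–200; slope 99/338.4, offset 132.2.
AQI = 101 + 99/338.4·132.2 ≈ 139.68 ⇒ 140.
Site H: row 887.5–1225.9 (AQI 101–200). (200−101)·(1002.2−887.5)/(1225.9−887.5) + 101 = 99·114.7/338.4 + 101 ≈ 134.56 → 135.
Site J 173.3: bracket 0.0–369.9 → index 0–50; slope 50/369.9, offset 173.3.
AQI = 0 + 50/369.9·173.3 ≈ 23.43 ⇒ 23.
AQIs: Site E=35, Site B=140, Site H=135, Site J=23. Sum = 35 + 140 + 135 + 23 = 333.

333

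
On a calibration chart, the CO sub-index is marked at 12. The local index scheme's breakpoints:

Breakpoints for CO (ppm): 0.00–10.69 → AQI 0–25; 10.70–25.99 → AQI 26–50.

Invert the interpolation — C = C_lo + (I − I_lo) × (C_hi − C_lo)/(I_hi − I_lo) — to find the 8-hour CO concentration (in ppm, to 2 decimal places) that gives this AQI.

5.13

AQI 12 lies in the 0–25 band, which corresponds to 0.00–10.69 ppm.
C = 0.00 + (12−0)×(10.69−0.00)/(25−0) = 0.00 + 12×10.69/25 ≈ 5.1312 ppm → 5.13 ppm to 2 dp.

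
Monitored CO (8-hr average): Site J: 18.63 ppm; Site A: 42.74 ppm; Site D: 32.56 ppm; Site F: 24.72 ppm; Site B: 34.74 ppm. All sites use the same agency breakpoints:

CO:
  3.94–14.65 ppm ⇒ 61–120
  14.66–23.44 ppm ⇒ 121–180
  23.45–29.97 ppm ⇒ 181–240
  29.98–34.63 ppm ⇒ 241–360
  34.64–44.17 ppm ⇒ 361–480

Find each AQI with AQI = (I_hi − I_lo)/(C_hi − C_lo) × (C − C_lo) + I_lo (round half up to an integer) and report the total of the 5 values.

Site J: 18.63 lies in 14.66–23.44, so I_lo=121, I_hi=180, C_lo=14.66, C_hi=23.44.
(180−121)/(23.44−14.66) × (18.63−14.66) + 121 = 59/8.78 × 3.97 + 121 ≈ 147.68 → 148.
Site A: row 34.64–44.17 (AQI 361–480). (480−361)·(42.74−34.64)/(44.17−34.64) + 361 = 119·8.10/9.53 + 361 ≈ 462.14 → 462.
Site D: row 29.98–34.63 (AQI 241–360). (360−241)·(32.56−29.98)/(34.63−29.98) + 241 = 119·2.58/4.65 + 241 ≈ 307.03 → 307.
Site F: row 23.45–29.97 (AQI 181–240). (240−181)·(24.72−23.45)/(29.97−23.45) + 181 = 59·1.27/6.52 + 181 ≈ 192.49 → 192.
Site B: 34.74 ∈ [34.64, 44.17] ↔ index [361, 480].
361 + (34.74−34.64)·(480−361)/(44.17−34.64) = 361 + 0.10·119/9.53 ≈ 362.25, so AQI = 362.
AQIs: Site J=148, Site A=462, Site D=307, Site F=192, Site B=362. Sum = 148 + 462 + 307 + 192 + 362 = 1471.

1471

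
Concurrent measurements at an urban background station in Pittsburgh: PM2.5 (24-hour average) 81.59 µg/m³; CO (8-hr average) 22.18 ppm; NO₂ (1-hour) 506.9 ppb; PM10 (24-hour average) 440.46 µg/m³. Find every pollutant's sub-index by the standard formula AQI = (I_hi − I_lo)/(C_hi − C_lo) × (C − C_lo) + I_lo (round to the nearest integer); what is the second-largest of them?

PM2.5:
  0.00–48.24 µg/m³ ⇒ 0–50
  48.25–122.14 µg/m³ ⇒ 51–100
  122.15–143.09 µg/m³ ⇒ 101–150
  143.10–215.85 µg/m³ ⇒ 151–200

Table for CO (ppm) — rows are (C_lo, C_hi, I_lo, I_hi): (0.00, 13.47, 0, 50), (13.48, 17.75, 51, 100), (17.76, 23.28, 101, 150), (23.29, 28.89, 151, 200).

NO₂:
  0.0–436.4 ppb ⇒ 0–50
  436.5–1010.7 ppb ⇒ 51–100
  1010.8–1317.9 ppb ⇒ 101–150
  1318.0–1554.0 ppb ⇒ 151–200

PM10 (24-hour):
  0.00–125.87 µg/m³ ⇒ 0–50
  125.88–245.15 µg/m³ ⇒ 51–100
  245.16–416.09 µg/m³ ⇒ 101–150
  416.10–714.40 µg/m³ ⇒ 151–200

PM2.5 81.59: bracket 48.25–122.14 → index 51–100; slope 49/73.89, offset 33.34.
AQI = 51 + 49/73.89·33.34 ≈ 73.11 ⇒ 73.
CO: row 17.76–23.28 (AQI 101–150). (150−101)·(22.18−17.76)/(23.28−17.76) + 101 = 49·4.42/5.52 + 101 ≈ 140.24 → 140.
NO₂: 506.9 lies in 436.5–1010.7, so I_lo=51, I_hi=100, C_lo=436.5, C_hi=1010.7.
(100−51)/(1010.7−436.5) × (506.9−436.5) + 51 = 49/574.2 × 70.4 + 51 ≈ 57.01 → 57.
PM10: row 416.10–714.40 (AQI 151–200). (200−151)·(440.46−416.10)/(714.40−416.10) + 151 = 49·24.36/298.30 + 151 ≈ 155.00 → 155.
Sub-indices: PM2.5→73, CO→140, NO₂→57, PM10→155. Ranked high→low: 155, 140, 73, 57. Second-highest sub-index = 140.

140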